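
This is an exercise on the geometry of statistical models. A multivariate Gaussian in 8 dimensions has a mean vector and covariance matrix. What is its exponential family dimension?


Exponential family dimension calculation:
For 8-dim MVN: mean has 8 params, covariance has 8*9/2 = 36 unique entries.
Total dim = 8 + 36 = 44.

44


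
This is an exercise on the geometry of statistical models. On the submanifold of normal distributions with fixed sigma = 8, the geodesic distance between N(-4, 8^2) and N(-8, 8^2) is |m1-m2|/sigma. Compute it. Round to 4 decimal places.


On the fixed-variance normal subfamily, geodesic distance = |m1-m2|/sigma.
|-4 - -8| = 4.
sigma = 8.
d = 4/8 = 0.5000

0.5000


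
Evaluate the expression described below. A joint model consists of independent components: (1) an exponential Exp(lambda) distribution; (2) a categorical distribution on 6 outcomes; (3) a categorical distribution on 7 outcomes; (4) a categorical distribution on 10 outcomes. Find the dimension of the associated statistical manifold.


The dimension of a statistical manifold equals the number of free
(independent) real parameters of the model. For a product of independent
blocks the parameter counts add.
- exponential (lambda): 1.
- categorical on 6 outcomes (probabilities sum to 1): 6-1 = 5.
- categorical on 7 outcomes (probabilities sum to 1): 7-1 = 6.
- categorical on 10 outcomes (probabilities sum to 1): 10-1 = 9.
Total = 1 + 5 + 6 + 9 = 21.
Dimension = 21

21


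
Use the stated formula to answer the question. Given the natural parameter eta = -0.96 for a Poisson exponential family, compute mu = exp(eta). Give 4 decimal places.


Expectation parameter for Poisson exponential family:
mu = exp(eta).
eta = -0.96.
mu = exp(-0.96) = 0.3829

0.3829


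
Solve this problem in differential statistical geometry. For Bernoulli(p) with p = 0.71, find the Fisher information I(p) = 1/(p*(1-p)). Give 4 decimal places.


For Bernoulli(p), Fisher information is I(p) = 1/(p*(1-p)).
p = 0.71, 1-p = 0.29.
p*(1-p) = 0.2059.
I(p) = 1/0.2059 = 4.8567

4.8567


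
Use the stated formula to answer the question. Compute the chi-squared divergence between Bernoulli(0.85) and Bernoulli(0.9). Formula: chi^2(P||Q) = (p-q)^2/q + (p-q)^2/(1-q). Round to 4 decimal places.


Chi-squared divergence between Bernoulli distributions:
chi^2 = (p-q)^2/q + (p-q)^2/(1-q).
p = 0.85, q = 0.9, p-q = -0.05.
(p-q)^2 = 0.0025.
term1 = 0.0025/0.9 = 0.002778.
term2 = 0.0025/0.1 = 0.025.
chi^2 = 0.002778 + 0.025 = 0.0278

0.0278


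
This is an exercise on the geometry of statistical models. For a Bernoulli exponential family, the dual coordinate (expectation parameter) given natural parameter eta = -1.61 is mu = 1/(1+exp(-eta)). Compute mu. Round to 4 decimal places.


Dual coordinate (expectation parameter) for Bernoulli:
mu = 1/(1+exp(-eta)).
eta = -1.61.
exp(-eta) = exp(1.61) = 5.002811.
mu = 1/(1+5.002811) = 0.1666

0.1666


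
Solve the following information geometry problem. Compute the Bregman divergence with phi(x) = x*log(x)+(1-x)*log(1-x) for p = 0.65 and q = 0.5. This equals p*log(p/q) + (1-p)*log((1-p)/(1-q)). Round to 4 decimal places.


Bregman divergence with negative entropy generator:
D = p*log(p/q) + (1-p)*log((1-p)/(1-q)).
p = 0.65, q = 0.5.
p*log(p/q) = 0.65*log(0.65/0.5) = 0.170537.
(1-p)*log((1-p)/(1-q)) = 0.35*log(0.35/0.5) = -0.124836.
D = 0.170537 + -0.124836 = 0.0457

0.0457


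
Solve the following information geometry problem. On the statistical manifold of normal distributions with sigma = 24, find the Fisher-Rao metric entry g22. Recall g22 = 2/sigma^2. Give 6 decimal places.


For the 2-parameter normal family, the Fisher metric has:
  g11 = 1/sigma^2, g22 = 2/sigma^2.
sigma = 24, sigma^2 = 576.
g22 = 0.003472

0.003472


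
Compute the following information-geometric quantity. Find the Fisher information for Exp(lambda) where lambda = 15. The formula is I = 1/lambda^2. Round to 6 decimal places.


Fisher information for exponential: I(lambda) = 1/lambda^2.
lambda = 15, lambda^2 = 225.
I = 1/225 = 0.004444

0.004444


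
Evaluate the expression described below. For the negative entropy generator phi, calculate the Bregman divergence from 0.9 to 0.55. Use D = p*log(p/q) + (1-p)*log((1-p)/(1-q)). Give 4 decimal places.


Bregman divergence with negative entropy generator:
D = p*log(p/q) + (1-p)*log((1-p)/(1-q)).
p = 0.9, q = 0.55.
p*log(p/q) = 0.9*log(0.9/0.55) = 0.443229.
(1-p)*log((1-p)/(1-q)) = 0.1*log(0.1/0.45) = -0.150408.
D = 0.443229 + -0.150408 = 0.2928

0.2928


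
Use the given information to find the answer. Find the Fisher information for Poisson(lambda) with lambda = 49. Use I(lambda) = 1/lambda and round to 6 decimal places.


Fisher information for Poisson: I(lambda) = 1/lambda.
lambda = 49.
I(lambda) = 1/49 = 0.020408

0.020408


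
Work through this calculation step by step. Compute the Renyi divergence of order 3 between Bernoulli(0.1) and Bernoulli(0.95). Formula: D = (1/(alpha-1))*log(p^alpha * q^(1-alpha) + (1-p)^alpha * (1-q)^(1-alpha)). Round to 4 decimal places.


Renyi divergence of order alpha between Bernoulli distributions:
D = (1/(alpha-1))*log(p^alpha * q^(1-alpha) + (1-p)^alpha * (1-q)^(1-alpha)).
alpha = 3, p = 0.1, q = 0.95.
p^alpha * q^(1-alpha) = 0.1^3 * 0.95^-2 = 0.001108.
(1-p)^alpha * (1-q)^(1-alpha) = 0.9^3 * 0.05^-2 = 291.6.
sum = 0.001108 + 291.6 = 291.601108.
D = (1/2)*log(291.601108) = 2.8377

2.8377


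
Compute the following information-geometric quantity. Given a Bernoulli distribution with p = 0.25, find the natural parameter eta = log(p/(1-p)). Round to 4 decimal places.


Natural parameter for Bernoulli: eta = log(p/(1-p)).
p = 0.25, 1-p = 0.75.
p/(1-p) = 0.333333.
eta = log(0.333333) = -1.0986

-1.0986


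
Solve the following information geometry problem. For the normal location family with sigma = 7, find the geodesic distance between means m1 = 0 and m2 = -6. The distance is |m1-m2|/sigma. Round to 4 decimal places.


On the fixed-variance normal subfamily, geodesic distance = |m1-m2|/sigma.
|0 - -6| = 6.
sigma = 7.
d = 6/7 = 0.8571

0.8571


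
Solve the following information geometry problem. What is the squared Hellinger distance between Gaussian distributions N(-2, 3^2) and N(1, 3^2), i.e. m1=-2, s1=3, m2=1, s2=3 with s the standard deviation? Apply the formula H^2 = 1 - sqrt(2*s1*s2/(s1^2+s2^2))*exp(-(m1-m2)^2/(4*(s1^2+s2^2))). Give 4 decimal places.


Squared Hellinger distance for Gaussians:
H^2 = 1 - sqrt(2*s1*s2/(s1^2+s2^2)) * exp(-(m1-m2)^2/(4*(s1^2+s2^2))).
s1^2 = 9, s2^2 = 9, s1^2+s2^2 = 18.
sqrt(2*3*3/(18)) = 1.0.
(m1-m2)^2 = (-3)^2 = 9.
exp(-9/(4*18)) = exp(-0.125) = 0.882497.
H^2 = 1 - 1.0*0.882497 = 0.1175

0.1175


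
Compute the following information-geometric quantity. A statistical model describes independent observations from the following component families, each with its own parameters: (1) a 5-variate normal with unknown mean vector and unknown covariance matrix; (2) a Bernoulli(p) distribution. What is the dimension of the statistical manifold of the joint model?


The dimension of a statistical manifold equals the number of free
(independent) real parameters of the model. For a product of independent
blocks the parameter counts add.
- 5-variate normal: 5 (mean) + 5*6/2 = 15 (symmetric covariance) = 20.
- Bernoulli (p): 1.
Total = 20 + 1 = 21.
Dimension = 21

21


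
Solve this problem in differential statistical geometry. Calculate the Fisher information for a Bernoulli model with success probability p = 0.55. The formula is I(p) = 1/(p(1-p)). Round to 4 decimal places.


For Bernoulli(p), Fisher information is I(p) = 1/(p*(1-p)).
p = 0.55, 1-p = 0.45.
p*(1-p) = 0.2475.
I(p) = 1/0.2475 = 4.0404

4.0404


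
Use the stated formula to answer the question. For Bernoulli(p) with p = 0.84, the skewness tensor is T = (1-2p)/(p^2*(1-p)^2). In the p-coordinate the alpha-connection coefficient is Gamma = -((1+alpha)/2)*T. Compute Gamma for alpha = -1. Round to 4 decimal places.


Skewness (Amari-Chentsov) tensor: T = (1-2p)/(p^2*(1-p)^2).
p = 0.84, 1-2p = -0.68, p^2 = 0.7056, (1-p)^2 = 0.0256.
T = -0.68/(0.7056 * 0.0256) = -37.645266.
In the p-coordinate, Gamma^(alpha) = Gamma^(0) - (alpha/2)*T with Gamma^(0) = (1/2)*g'(p) = -T/2,
so Gamma^(alpha) = -((1+alpha)/2)*T.
alpha = -1, -(1+alpha)/2 = 0.0.
Gamma = 0.0 * -37.645266 = 0.0000

0.0000


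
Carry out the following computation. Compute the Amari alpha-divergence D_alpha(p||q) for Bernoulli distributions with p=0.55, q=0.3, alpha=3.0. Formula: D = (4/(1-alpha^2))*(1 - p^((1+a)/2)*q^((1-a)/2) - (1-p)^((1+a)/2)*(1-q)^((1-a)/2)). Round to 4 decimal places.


Amari alpha-divergence:
D = (4/(1-alpha^2))*(1 - p^((1+a)/2)*q^((1-a)/2) - (1-p)^((1+a)/2)*(1-q)^((1-a)/2)).
alpha = 3.0, p = 0.55, q = 0.3.
e1 = (1+alpha)/2 = 2.0, e2 = (1-alpha)/2 = -1.0.
t1 = p^e1 * q^e2 = 0.55^2.0 * 0.3^-1.0 = 1.008333.
t2 = (1-p)^e1 * (1-q)^e2 = 0.45^2.0 * 0.7^-1.0 = 0.289286.
4/(1-alpha^2) = -0.5.
D = -0.5*(1 - 1.008333 - 0.289286) = 0.1488

0.1488


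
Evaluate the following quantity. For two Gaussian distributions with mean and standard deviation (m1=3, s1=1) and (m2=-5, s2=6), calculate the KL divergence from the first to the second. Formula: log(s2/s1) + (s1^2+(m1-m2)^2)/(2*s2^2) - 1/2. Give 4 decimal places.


KL divergence between normal distributions:
KL = log(s2/s1) + (s1^2 + (m1-m2)^2)/(2*s2^2) - 1/2.
log(6/1) = 1.791759.
(1^2 + (3--5)^2)/(2*6^2) = (1 + 64)/72 = 0.902778.
KL = 1.791759 + 0.902778 - 0.5 = 2.1945

2.1945


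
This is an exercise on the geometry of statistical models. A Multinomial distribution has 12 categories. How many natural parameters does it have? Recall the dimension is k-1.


Exponential family dimension calculation:
For Multinomial with k=12 categories, dim = k-1 = 11.

11


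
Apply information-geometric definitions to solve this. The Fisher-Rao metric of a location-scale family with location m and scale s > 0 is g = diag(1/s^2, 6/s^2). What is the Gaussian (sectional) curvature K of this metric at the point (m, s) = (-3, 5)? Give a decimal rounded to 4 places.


The metric has the form g = (A dm^2 + B ds^2)/s^2 with A = 1, B = 6.
Substitute u = sqrt(A/B)*m: g = B*(du^2 + ds^2)/s^2, i.e. B times the
Poincare upper half-plane metric, which has constant Gaussian curvature -1.
Scaling a 2D metric by a constant c divides the Gaussian curvature by c,
so K = -1/B = -1/(6) = -0.1667 everywhere (the point (m, s) = (-3, 5) is irrelevant:
the curvature is constant).
The requested Gaussian curvature is K = -0.1667.

-0.1667


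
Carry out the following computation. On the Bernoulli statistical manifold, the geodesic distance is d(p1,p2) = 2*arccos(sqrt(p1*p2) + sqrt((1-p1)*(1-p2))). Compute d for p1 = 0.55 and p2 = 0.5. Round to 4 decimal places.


Geodesic distance on Bernoulli manifold:
d(p1,p2) = 2*arccos(sqrt(p1*p2) + sqrt((1-p1)*(1-p2))).
sqrt(p1*p2) = sqrt(0.55*0.5) = 0.524404.
sqrt((1-p1)*(1-p2)) = sqrt(0.45*0.5) = 0.474342.
arg = 0.524404 + 0.474342 = 0.998746.
d = 2*arccos(0.998746) = 0.1002

0.1002


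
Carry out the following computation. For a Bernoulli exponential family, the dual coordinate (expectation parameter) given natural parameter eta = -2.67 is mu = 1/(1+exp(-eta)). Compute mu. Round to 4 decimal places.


Dual coordinate (expectation parameter) for Bernoulli:
mu = 1/(1+exp(-eta)).
eta = -2.67.
exp(-eta) = exp(2.67) = 14.439969.
mu = 1/(1+14.439969) = 0.0648

0.0648


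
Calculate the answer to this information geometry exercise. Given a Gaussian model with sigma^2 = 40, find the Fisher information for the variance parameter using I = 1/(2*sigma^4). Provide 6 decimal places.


Fisher information for variance: I(sigma^2) = 1/(2*sigma^4).
sigma^2 = 40, so sigma^4 = 1600.
I = 1/(2*1600) = 1/3200 = 0.000313

0.000313


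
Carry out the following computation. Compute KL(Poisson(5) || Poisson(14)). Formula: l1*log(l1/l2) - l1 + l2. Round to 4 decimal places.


KL divergence for Poisson:
KL = l1*log(l1/l2) - l1 + l2.
l1 = 5, l2 = 14.
log(5/14) = -1.029619.
l1*log(l1/l2) = 5 * -1.029619 = -5.148097.
KL = -5.148097 - 5 + 14 = 3.8519

3.8519


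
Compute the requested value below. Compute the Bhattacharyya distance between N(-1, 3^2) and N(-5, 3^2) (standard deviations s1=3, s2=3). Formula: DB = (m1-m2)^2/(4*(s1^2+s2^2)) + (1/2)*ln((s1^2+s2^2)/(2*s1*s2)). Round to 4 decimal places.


Bhattacharyya distance between two Gaussians:
DB = (m1-m2)^2/(4*(s1^2+s2^2)) + (1/2)*ln((s1^2+s2^2)/(2*s1*s2)).
(m1-m2)^2 = (4)^2 = 16.
s1^2+s2^2 = 9 + 9 = 18.
term1 = 16/72 = 0.222222.
term2 = 0.5*ln(18/18.0) = 0.0.
DB = 0.222222 + 0.0 = 0.2222

0.2222


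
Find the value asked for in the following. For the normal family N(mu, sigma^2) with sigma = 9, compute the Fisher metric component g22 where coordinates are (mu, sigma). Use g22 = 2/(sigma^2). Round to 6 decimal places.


For the 2-parameter normal family, the Fisher metric has:
  g11 = 1/sigma^2, g22 = 2/sigma^2.
sigma = 9, sigma^2 = 81.
g22 = 0.024691

0.024691


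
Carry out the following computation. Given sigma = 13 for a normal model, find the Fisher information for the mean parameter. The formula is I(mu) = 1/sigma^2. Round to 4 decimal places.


The Fisher information for the mean of a normal distribution is I(mu) = 1/sigma^2.
sigma = 13, so sigma^2 = 169.
I(mu) = 1/169 = 0.0059

0.0059


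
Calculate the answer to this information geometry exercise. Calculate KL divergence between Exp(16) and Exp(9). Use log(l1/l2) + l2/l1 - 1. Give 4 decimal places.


KL divergence for exponential family:
KL = log(l1/l2) + l2/l1 - 1.
log(16/9) = 0.575364.
9/16 = 0.5625.
KL = 0.575364 + 0.5625 - 1 = 0.1379

0.1379


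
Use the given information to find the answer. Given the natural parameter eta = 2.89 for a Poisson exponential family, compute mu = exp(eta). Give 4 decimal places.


Expectation parameter for Poisson exponential family:
mu = exp(eta).
eta = 2.89.
mu = exp(2.89) = 17.9933

17.9933


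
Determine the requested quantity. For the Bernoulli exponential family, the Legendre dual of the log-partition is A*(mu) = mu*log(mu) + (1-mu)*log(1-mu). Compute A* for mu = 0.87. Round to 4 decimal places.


Legendre transform for Bernoulli:
A*(mu) = mu*log(mu) + (1-mu)*log(1-mu).
mu = 0.87, 1-mu = 0.13.
mu*log(mu) = 0.87*log(0.87) = -0.121158.
(1-mu)*log(1-mu) = 0.13*log(0.13) = -0.265229.
A* = -0.121158 + -0.265229 = -0.3864

-0.3864


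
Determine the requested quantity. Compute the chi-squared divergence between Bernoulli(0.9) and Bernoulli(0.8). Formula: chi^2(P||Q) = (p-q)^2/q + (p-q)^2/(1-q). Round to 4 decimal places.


Chi-squared divergence between Bernoulli distributions:
chi^2 = (p-q)^2/q + (p-q)^2/(1-q).
p = 0.9, q = 0.8, p-q = 0.1.
(p-q)^2 = 0.01.
term1 = 0.01/0.8 = 0.0125.
term2 = 0.01/0.2 = 0.05.
chi^2 = 0.0125 + 0.05 = 0.0625

0.0625


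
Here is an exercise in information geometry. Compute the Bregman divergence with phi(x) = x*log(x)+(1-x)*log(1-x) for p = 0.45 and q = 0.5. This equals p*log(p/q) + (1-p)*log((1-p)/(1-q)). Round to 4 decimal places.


Bregman divergence with negative entropy generator:
D = p*log(p/q) + (1-p)*log((1-p)/(1-q)).
p = 0.45, q = 0.5.
p*log(p/q) = 0.45*log(0.45/0.5) = -0.047412.
(1-p)*log((1-p)/(1-q)) = 0.55*log(0.55/0.5) = 0.052421.
D = -0.047412 + 0.052421 = 0.0050

0.0050


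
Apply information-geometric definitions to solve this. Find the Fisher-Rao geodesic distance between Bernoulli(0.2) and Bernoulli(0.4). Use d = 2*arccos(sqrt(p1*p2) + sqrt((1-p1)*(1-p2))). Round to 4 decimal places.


Geodesic distance on Bernoulli manifold:
d(p1,p2) = 2*arccos(sqrt(p1*p2) + sqrt((1-p1)*(1-p2))).
sqrt(p1*p2) = sqrt(0.2*0.4) = 0.282843.
sqrt((1-p1)*(1-p2)) = sqrt(0.8*0.6) = 0.69282.
arg = 0.282843 + 0.69282 = 0.975663.
d = 2*arccos(0.975663) = 0.4421

0.4421


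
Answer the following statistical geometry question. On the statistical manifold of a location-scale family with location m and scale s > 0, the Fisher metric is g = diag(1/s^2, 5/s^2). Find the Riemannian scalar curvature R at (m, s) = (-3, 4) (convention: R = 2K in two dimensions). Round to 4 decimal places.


The metric has the form g = (A dm^2 + B ds^2)/s^2 with A = 1, B = 5.
Substitute u = sqrt(A/B)*m: g = B*(du^2 + ds^2)/s^2, i.e. B times the
Poincare upper half-plane metric, which has constant Gaussian curvature -1.
Scaling a 2D metric by a constant c divides the Gaussian curvature by c,
so K = -1/B = -1/(5) = -0.2000 everywhere (the point (m, s) = (-3, 4) is irrelevant:
the curvature is constant).
Scalar curvature in dimension 2: R = 2K = -2/(5) = -0.4000.

-0.4000


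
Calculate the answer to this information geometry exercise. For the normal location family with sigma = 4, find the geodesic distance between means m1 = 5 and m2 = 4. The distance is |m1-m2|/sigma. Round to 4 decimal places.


On the fixed-variance normal subfamily, geodesic distance = |m1-m2|/sigma.
|5 - 4| = 1.
sigma = 4.
d = 1/4 = 0.2500

0.2500


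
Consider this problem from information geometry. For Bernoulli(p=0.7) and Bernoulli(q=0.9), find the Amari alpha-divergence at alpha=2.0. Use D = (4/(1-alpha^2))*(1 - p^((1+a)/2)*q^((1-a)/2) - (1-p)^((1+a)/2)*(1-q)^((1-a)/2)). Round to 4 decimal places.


Amari alpha-divergence:
D = (4/(1-alpha^2))*(1 - p^((1+a)/2)*q^((1-a)/2) - (1-p)^((1+a)/2)*(1-q)^((1-a)/2)).
alpha = 2.0, p = 0.7, q = 0.9.
e1 = (1+alpha)/2 = 1.5, e2 = (1-alpha)/2 = -0.5.
t1 = p^e1 * q^e2 = 0.7^1.5 * 0.9^-0.5 = 0.617342.
t2 = (1-p)^e1 * (1-q)^e2 = 0.3^1.5 * 0.1^-0.5 = 0.519615.
4/(1-alpha^2) = -1.333333.
D = -1.333333*(1 - 0.617342 - 0.519615) = 0.1826

0.1826


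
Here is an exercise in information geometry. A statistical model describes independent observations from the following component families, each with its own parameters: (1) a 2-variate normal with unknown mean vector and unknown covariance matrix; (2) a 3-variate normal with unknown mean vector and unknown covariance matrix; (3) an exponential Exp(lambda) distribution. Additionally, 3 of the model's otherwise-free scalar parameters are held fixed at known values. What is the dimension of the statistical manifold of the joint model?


The dimension of a statistical manifold equals the number of free
(independent) real parameters of the model. For a product of independent
blocks the parameter counts add.
- 2-variate normal: 2 (mean) + 2*3/2 = 3 (symmetric covariance) = 5.
- 3-variate normal: 3 (mean) + 3*4/2 = 6 (symmetric covariance) = 9.
- exponential (lambda): 1.
Total = 5 + 9 + 1 = 15.
3 parameter(s) fixed at known values: 15 - 3 = 12.
Dimension = 12

12


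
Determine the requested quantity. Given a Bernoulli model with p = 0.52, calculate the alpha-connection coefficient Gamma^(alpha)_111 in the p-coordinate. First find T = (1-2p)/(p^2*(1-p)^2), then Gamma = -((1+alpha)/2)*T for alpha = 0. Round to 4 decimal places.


Skewness (Amari-Chentsov) tensor: T = (1-2p)/(p^2*(1-p)^2).
p = 0.52, 1-2p = -0.04, p^2 = 0.2704, (1-p)^2 = 0.2304.
T = -0.04/(0.2704 * 0.2304) = -0.642053.
In the p-coordinate, Gamma^(alpha) = Gamma^(0) - (alpha/2)*T with Gamma^(0) = (1/2)*g'(p) = -T/2,
so Gamma^(alpha) = -((1+alpha)/2)*T.
alpha = 0, -(1+alpha)/2 = -0.5.
Gamma = -0.5 * -0.642053 = 0.3210

0.3210


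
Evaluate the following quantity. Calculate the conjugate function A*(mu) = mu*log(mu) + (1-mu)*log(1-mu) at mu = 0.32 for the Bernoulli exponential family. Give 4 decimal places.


Legendre transform for Bernoulli:
A*(mu) = mu*log(mu) + (1-mu)*log(1-mu).
mu = 0.32, 1-mu = 0.68.
mu*log(mu) = 0.32*log(0.32) = -0.364619.
(1-mu)*log(1-mu) = 0.68*log(0.68) = -0.26225.
A* = -0.364619 + -0.26225 = -0.6269

-0.6269


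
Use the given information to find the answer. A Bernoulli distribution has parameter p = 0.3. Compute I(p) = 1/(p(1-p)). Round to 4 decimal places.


For Bernoulli(p), Fisher information is I(p) = 1/(p*(1-p)).
p = 0.3, 1-p = 0.7.
p*(1-p) = 0.21.
I(p) = 1/0.21 = 4.7619

4.7619


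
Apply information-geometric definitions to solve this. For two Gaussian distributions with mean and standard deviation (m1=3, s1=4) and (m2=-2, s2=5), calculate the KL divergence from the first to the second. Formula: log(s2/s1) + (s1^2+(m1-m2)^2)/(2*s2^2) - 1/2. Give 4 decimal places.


KL divergence between normal distributions:
KL = log(s2/s1) + (s1^2 + (m1-m2)^2)/(2*s2^2) - 1/2.
log(5/4) = 0.223144.
(4^2 + (3--2)^2)/(2*5^2) = (16 + 25)/50 = 0.82.
KL = 0.223144 + 0.82 - 0.5 = 0.5431

0.5431


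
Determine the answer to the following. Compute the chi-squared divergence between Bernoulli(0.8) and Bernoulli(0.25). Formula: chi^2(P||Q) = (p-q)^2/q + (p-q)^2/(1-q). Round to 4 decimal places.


Chi-squared divergence between Bernoulli distributions:
chi^2 = (p-q)^2/q + (p-q)^2/(1-q).
p = 0.8, q = 0.25, p-q = 0.55.
(p-q)^2 = 0.3025.
term1 = 0.3025/0.25 = 1.21.
term2 = 0.3025/0.75 = 0.403333.
chi^2 = 1.21 + 0.403333 = 1.6133

1.6133


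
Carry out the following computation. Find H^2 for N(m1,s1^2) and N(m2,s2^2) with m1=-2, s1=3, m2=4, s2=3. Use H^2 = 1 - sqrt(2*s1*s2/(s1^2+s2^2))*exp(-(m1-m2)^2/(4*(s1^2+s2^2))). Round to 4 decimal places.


Squared Hellinger distance for Gaussians:
H^2 = 1 - sqrt(2*s1*s2/(s1^2+s2^2)) * exp(-(m1-m2)^2/(4*(s1^2+s2^2))).
s1^2 = 9, s2^2 = 9, s1^2+s2^2 = 18.
sqrt(2*3*3/(18)) = 1.0.
(m1-m2)^2 = (-6)^2 = 36.
exp(-36/(4*18)) = exp(-0.5) = 0.606531.
H^2 = 1 - 1.0*0.606531 = 0.3935

0.3935


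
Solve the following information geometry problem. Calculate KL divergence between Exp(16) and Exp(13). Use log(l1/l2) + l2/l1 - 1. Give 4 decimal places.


KL divergence for exponential family:
KL = log(l1/l2) + l2/l1 - 1.
log(16/13) = 0.207639.
13/16 = 0.8125.
KL = 0.207639 + 0.8125 - 1 = 0.0201

0.0201


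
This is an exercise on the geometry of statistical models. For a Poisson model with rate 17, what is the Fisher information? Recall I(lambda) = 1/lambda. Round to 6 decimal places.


Fisher information for Poisson: I(lambda) = 1/lambda.
lambda = 17.
I(lambda) = 1/17 = 0.058824

0.058824


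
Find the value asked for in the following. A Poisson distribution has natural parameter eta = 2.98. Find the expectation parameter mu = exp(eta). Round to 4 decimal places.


Expectation parameter for Poisson exponential family:
mu = exp(eta).
eta = 2.98.
mu = exp(2.98) = 19.6878

19.6878


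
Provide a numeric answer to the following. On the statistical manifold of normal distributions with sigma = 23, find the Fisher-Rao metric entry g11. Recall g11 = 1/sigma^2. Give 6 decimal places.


For the 2-parameter normal family, the Fisher metric has:
  g11 = 1/sigma^2, g22 = 2/sigma^2.
sigma = 23, sigma^2 = 529.
g11 = 0.001890

0.001890


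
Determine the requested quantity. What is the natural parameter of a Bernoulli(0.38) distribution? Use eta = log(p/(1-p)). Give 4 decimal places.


Natural parameter for Bernoulli: eta = log(p/(1-p)).
p = 0.38, 1-p = 0.62.
p/(1-p) = 0.612903.
eta = log(0.612903) = -0.4895

-0.4895


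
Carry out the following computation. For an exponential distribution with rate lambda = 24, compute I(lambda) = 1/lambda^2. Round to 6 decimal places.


Fisher information for exponential: I(lambda) = 1/lambda^2.
lambda = 24, lambda^2 = 576.
I = 1/576 = 0.001736

0.001736


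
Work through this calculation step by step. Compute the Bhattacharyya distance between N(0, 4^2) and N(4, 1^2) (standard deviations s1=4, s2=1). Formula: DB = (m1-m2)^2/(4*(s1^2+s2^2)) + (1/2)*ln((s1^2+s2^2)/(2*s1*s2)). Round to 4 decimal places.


Bhattacharyya distance between two Gaussians:
DB = (m1-m2)^2/(4*(s1^2+s2^2)) + (1/2)*ln((s1^2+s2^2)/(2*s1*s2)).
(m1-m2)^2 = (-4)^2 = 16.
s1^2+s2^2 = 16 + 1 = 17.
term1 = 16/68 = 0.235294.
term2 = 0.5*ln(17/8.0) = 0.376886.
DB = 0.235294 + 0.376886 = 0.6122

0.6122


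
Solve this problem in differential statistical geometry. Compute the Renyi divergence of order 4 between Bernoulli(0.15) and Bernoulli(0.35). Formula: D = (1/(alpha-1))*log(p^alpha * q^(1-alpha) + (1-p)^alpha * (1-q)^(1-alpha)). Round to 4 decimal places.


Renyi divergence of order alpha between Bernoulli distributions:
D = (1/(alpha-1))*log(p^alpha * q^(1-alpha) + (1-p)^alpha * (1-q)^(1-alpha)).
alpha = 4, p = 0.15, q = 0.35.
p^alpha * q^(1-alpha) = 0.15^4 * 0.35^-3 = 0.011808.
(1-p)^alpha * (1-q)^(1-alpha) = 0.85^4 * 0.65^-3 = 1.900797.
sum = 0.011808 + 1.900797 = 1.912604.
D = (1/3)*log(1.912604) = 0.2162

0.2162


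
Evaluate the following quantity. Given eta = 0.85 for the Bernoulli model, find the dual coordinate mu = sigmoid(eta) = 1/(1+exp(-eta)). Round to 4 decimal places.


Dual coordinate (expectation parameter) for Bernoulli:
mu = 1/(1+exp(-eta)).
eta = 0.85.
exp(-eta) = exp(-0.85) = 0.427415.
mu = 1/(1+0.427415) = 0.7006

0.7006


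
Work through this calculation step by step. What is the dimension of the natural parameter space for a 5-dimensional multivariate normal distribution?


Exponential family dimension calculation:
For 5-dim MVN: mean has 5 params, covariance has 5*6/2 = 15 unique entries.
Total dim = 5 + 15 = 20.

20


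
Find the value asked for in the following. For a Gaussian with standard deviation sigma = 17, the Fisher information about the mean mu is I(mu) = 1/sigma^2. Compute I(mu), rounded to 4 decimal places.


The Fisher information for the mean of a normal distribution is I(mu) = 1/sigma^2.
sigma = 17, so sigma^2 = 289.
I(mu) = 1/289 = 0.0035

0.0035


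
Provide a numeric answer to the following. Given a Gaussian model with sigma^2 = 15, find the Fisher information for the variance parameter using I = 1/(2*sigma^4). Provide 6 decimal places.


Fisher information for variance: I(sigma^2) = 1/(2*sigma^4).
sigma^2 = 15, so sigma^4 = 225.
I = 1/(2*225) = 1/450 = 0.002222

0.002222


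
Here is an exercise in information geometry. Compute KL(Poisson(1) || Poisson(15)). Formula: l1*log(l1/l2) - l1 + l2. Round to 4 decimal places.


KL divergence for Poisson:
KL = l1*log(l1/l2) - l1 + l2.
l1 = 1, l2 = 15.
log(1/15) = -2.70805.
l1*log(l1/l2) = 1 * -2.70805 = -2.70805.
KL = -2.70805 - 1 + 15 = 11.2919

11.2919


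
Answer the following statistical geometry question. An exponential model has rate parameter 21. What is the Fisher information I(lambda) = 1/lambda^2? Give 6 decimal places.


Fisher information for exponential: I(lambda) = 1/lambda^2.
lambda = 21, lambda^2 = 441.
I = 1/441 = 0.002268

0.002268


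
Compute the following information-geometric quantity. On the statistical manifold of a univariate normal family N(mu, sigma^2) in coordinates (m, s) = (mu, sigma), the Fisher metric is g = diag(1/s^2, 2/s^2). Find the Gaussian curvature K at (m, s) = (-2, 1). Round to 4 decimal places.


The metric has the form g = (A dm^2 + B ds^2)/s^2 with A = 1, B = 2.
Substitute u = sqrt(A/B)*m: g = B*(du^2 + ds^2)/s^2, i.e. B times the
Poincare upper half-plane metric, which has constant Gaussian curvature -1.
Scaling a 2D metric by a constant c divides the Gaussian curvature by c,
so K = -1/B = -1/(2) = -0.5000 everywhere (the point (m, s) = (-2, 1) is irrelevant:
the curvature is constant).
The requested Gaussian curvature is K = -0.5000.

-0.5000


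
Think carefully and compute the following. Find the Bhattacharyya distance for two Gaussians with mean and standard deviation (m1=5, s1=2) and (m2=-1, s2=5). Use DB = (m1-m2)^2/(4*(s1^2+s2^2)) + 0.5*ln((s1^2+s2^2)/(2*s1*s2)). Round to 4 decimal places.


Bhattacharyya distance between two Gaussians:
DB = (m1-m2)^2/(4*(s1^2+s2^2)) + (1/2)*ln((s1^2+s2^2)/(2*s1*s2)).
(m1-m2)^2 = (6)^2 = 36.
s1^2+s2^2 = 4 + 25 = 29.
term1 = 36/116 = 0.310345.
term2 = 0.5*ln(29/20.0) = 0.185782.
DB = 0.310345 + 0.185782 = 0.4961

0.4961


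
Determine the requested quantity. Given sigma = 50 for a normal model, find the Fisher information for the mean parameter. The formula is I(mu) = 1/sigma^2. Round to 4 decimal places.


The Fisher information for the mean of a normal distribution is I(mu) = 1/sigma^2.
sigma = 50, so sigma^2 = 2500.
I(mu) = 1/2500 = 0.0004

0.0004


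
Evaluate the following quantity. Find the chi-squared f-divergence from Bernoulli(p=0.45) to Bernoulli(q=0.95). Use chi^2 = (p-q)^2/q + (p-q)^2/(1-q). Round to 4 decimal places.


Chi-squared divergence between Bernoulli distributions:
chi^2 = (p-q)^2/q + (p-q)^2/(1-q).
p = 0.45, q = 0.95, p-q = -0.5.
(p-q)^2 = 0.25.
term1 = 0.25/0.95 = 0.263158.
term2 = 0.25/0.05 = 5.0.
chi^2 = 0.263158 + 5.0 = 5.2632

5.2632


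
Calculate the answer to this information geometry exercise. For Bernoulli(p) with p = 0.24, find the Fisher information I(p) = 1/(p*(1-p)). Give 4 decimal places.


For Bernoulli(p), Fisher information is I(p) = 1/(p*(1-p)).
p = 0.24, 1-p = 0.76.
p*(1-p) = 0.1824.
I(p) = 1/0.1824 = 5.4825

5.4825


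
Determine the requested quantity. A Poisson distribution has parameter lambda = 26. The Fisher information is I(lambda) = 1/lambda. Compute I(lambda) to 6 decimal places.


Fisher information for Poisson: I(lambda) = 1/lambda.
lambda = 26.
I(lambda) = 1/26 = 0.038462

0.038462


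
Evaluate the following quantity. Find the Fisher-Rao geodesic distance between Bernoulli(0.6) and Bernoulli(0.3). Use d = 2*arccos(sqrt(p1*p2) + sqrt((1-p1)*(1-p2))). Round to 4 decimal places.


Geodesic distance on Bernoulli manifold:
d(p1,p2) = 2*arccos(sqrt(p1*p2) + sqrt((1-p1)*(1-p2))).
sqrt(p1*p2) = sqrt(0.6*0.3) = 0.424264.
sqrt((1-p1)*(1-p2)) = sqrt(0.4*0.7) = 0.52915.
arg = 0.424264 + 0.52915 = 0.953414.
d = 2*arccos(0.953414) = 0.6129

0.6129


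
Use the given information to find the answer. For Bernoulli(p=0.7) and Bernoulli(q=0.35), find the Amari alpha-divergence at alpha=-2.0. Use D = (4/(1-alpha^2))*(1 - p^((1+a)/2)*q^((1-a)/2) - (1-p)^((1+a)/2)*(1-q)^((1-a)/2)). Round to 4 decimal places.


Amari alpha-divergence:
D = (4/(1-alpha^2))*(1 - p^((1+a)/2)*q^((1-a)/2) - (1-p)^((1+a)/2)*(1-q)^((1-a)/2)).
alpha = -2.0, p = 0.7, q = 0.35.
e1 = (1+alpha)/2 = -0.5, e2 = (1-alpha)/2 = 1.5.
t1 = p^e1 * q^e2 = 0.7^-0.5 * 0.35^1.5 = 0.247487.
t2 = (1-p)^e1 * (1-q)^e2 = 0.3^-0.5 * 0.65^1.5 = 0.956774.
4/(1-alpha^2) = -1.333333.
D = -1.333333*(1 - 0.247487 - 0.956774) = 0.2723

0.2723


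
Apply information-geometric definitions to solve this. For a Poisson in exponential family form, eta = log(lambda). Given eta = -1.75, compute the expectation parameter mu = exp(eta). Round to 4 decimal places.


Expectation parameter for Poisson exponential family:
mu = exp(eta).
eta = -1.75.
mu = exp(-1.75) = 0.1738

0.1738


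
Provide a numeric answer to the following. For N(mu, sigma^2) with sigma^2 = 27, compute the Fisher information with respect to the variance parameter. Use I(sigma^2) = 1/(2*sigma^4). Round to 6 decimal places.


Fisher information for variance: I(sigma^2) = 1/(2*sigma^4).
sigma^2 = 27, so sigma^4 = 729.
I = 1/(2*729) = 1/1458 = 0.000686

0.000686


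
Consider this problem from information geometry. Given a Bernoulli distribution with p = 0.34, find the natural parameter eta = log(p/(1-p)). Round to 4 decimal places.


Natural parameter for Bernoulli: eta = log(p/(1-p)).
p = 0.34, 1-p = 0.66.
p/(1-p) = 0.515152.
eta = log(0.515152) = -0.6633

-0.6633


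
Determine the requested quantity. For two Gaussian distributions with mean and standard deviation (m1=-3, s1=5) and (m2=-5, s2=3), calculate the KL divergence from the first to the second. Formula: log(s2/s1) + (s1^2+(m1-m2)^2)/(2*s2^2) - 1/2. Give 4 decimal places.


KL divergence between normal distributions:
KL = log(s2/s1) + (s1^2 + (m1-m2)^2)/(2*s2^2) - 1/2.
log(3/5) = -0.510826.
(5^2 + (-3--5)^2)/(2*3^2) = (25 + 4)/18 = 1.611111.
KL = -0.510826 + 1.611111 - 0.5 = 0.6003

0.6003


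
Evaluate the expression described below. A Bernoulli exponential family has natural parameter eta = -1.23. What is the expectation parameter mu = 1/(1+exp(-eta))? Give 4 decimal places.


Dual coordinate (expectation parameter) for Bernoulli:
mu = 1/(1+exp(-eta)).
eta = -1.23.
exp(-eta) = exp(1.23) = 3.42123.
mu = 1/(1+3.42123) = 0.2262

0.2262


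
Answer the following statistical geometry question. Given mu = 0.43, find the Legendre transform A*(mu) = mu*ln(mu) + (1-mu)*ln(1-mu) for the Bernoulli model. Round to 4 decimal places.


Legendre transform for Bernoulli:
A*(mu) = mu*log(mu) + (1-mu)*log(1-mu).
mu = 0.43, 1-mu = 0.57.
mu*log(mu) = 0.43*log(0.43) = -0.362907.
(1-mu)*log(1-mu) = 0.57*log(0.57) = -0.320408.
A* = -0.362907 + -0.320408 = -0.6833

-0.6833


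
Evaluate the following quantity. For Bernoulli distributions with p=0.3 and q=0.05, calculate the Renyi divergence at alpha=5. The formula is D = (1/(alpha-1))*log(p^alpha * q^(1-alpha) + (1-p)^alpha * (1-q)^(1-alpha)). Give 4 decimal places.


Renyi divergence of order alpha between Bernoulli distributions:
D = (1/(alpha-1))*log(p^alpha * q^(1-alpha) + (1-p)^alpha * (1-q)^(1-alpha)).
alpha = 5, p = 0.3, q = 0.05.
p^alpha * q^(1-alpha) = 0.3^5 * 0.05^-4 = 388.8.
(1-p)^alpha * (1-q)^(1-alpha) = 0.7^5 * 0.95^-4 = 0.206346.
sum = 388.8 + 0.206346 = 389.006346.
D = (1/4)*log(389.006346) = 1.4909

1.4909


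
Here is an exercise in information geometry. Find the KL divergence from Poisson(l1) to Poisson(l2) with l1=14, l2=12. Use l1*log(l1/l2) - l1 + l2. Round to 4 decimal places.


KL divergence for Poisson:
KL = l1*log(l1/l2) - l1 + l2.
l1 = 14, l2 = 12.
log(14/12) = 0.154151.
l1*log(l1/l2) = 14 * 0.154151 = 2.15811.
KL = 2.15811 - 14 + 12 = 0.1581

0.1581


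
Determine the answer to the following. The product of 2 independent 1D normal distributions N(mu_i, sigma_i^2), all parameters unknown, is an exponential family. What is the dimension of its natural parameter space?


Exponential family dimension calculation:
Each univariate normal has two natural parameters (mu/sigma^2 and -1/(2 sigma^2)).
With 2 independent components, dim = 2 * 2 = 4.

4


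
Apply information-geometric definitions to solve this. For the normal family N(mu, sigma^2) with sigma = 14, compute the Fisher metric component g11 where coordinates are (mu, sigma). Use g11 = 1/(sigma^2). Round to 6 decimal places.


For the 2-parameter normal family, the Fisher metric has:
  g11 = 1/sigma^2, g22 = 2/sigma^2.
sigma = 14, sigma^2 = 196.
g11 = 0.005102

0.005102


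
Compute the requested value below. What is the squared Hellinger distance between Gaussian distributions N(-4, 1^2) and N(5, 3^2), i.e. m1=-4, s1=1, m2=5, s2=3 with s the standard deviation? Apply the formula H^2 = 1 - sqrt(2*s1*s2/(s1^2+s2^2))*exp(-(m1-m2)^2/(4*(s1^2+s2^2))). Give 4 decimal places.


Squared Hellinger distance for Gaussians:
H^2 = 1 - sqrt(2*s1*s2/(s1^2+s2^2)) * exp(-(m1-m2)^2/(4*(s1^2+s2^2))).
s1^2 = 1, s2^2 = 9, s1^2+s2^2 = 10.
sqrt(2*1*3/(10)) = 0.774597.
(m1-m2)^2 = (-9)^2 = 81.
exp(-81/(4*10)) = exp(-2.025) = 0.131994.
H^2 = 1 - 0.774597*0.131994 = 0.8978

0.8978


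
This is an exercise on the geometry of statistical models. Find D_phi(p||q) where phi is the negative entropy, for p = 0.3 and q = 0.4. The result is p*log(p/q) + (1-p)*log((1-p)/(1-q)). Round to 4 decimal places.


Bregman divergence with negative entropy generator:
D = p*log(p/q) + (1-p)*log((1-p)/(1-q)).
p = 0.3, q = 0.4.
p*log(p/q) = 0.3*log(0.3/0.4) = -0.086305.
(1-p)*log((1-p)/(1-q)) = 0.7*log(0.7/0.6) = 0.107905.
D = -0.086305 + 0.107905 = 0.0216

0.0216


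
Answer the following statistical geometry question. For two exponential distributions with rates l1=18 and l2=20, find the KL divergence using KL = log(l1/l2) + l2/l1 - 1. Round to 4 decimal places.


KL divergence for exponential family:
KL = log(l1/l2) + l2/l1 - 1.
log(18/20) = -0.105361.
20/18 = 1.111111.
KL = -0.105361 + 1.111111 - 1 = 0.0058

0.0058


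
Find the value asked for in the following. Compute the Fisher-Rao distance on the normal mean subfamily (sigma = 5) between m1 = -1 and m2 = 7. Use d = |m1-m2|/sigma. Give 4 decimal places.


On the fixed-variance normal subfamily, geodesic distance = |m1-m2|/sigma.
|-1 - 7| = 8.
sigma = 5.
d = 8/5 = 1.6000

1.6000


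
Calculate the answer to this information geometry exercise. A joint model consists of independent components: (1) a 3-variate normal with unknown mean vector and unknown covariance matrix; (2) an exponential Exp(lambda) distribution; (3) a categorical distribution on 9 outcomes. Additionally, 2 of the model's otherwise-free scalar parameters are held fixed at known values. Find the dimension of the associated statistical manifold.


The dimension of a statistical manifold equals the number of free
(independent) real parameters of the model. For a product of independent
blocks the parameter counts add.
- 3-variate normal: 3 (mean) + 3*4/2 = 6 (symmetric covariance) = 9.
- exponential (lambda): 1.
- categorical on 9 outcomes (probabilities sum to 1): 9-1 = 8.
Total = 9 + 1 + 8 = 18.
2 parameter(s) fixed at known values: 18 - 2 = 16.
Dimension = 16

16


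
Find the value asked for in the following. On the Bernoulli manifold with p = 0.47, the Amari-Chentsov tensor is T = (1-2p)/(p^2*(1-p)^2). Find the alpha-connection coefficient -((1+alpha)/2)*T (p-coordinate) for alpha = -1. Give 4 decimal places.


Skewness (Amari-Chentsov) tensor: T = (1-2p)/(p^2*(1-p)^2).
p = 0.47, 1-2p = 0.06, p^2 = 0.2209, (1-p)^2 = 0.2809.
T = 0.06/(0.2209 * 0.2809) = 0.96695.
In the p-coordinate, Gamma^(alpha) = Gamma^(0) - (alpha/2)*T with Gamma^(0) = (1/2)*g'(p) = -T/2,
so Gamma^(alpha) = -((1+alpha)/2)*T.
alpha = -1, -(1+alpha)/2 = 0.0.
Gamma = 0.0 * 0.96695 = 0.0000

0.0000


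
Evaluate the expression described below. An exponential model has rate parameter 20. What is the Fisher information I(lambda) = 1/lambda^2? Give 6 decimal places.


Fisher information for exponential: I(lambda) = 1/lambda^2.
lambda = 20, lambda^2 = 400.
I = 1/400 = 0.002500

0.002500


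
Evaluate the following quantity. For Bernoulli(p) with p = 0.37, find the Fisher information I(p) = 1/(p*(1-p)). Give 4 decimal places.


For Bernoulli(p), Fisher information is I(p) = 1/(p*(1-p)).
p = 0.37, 1-p = 0.63.
p*(1-p) = 0.2331.
I(p) = 1/0.2331 = 4.2900

4.2900


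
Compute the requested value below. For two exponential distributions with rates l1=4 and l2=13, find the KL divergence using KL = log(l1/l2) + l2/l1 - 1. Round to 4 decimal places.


KL divergence for exponential family:
KL = log(l1/l2) + l2/l1 - 1.
log(4/13) = -1.178655.
13/4 = 3.25.
KL = -1.178655 + 3.25 - 1 = 1.0713

1.0713


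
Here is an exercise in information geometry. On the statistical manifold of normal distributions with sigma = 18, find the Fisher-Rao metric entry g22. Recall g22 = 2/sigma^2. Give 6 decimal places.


For the 2-parameter normal family, the Fisher metric has:
  g11 = 1/sigma^2, g22 = 2/sigma^2.
sigma = 18, sigma^2 = 324.
g22 = 0.006173

0.006173


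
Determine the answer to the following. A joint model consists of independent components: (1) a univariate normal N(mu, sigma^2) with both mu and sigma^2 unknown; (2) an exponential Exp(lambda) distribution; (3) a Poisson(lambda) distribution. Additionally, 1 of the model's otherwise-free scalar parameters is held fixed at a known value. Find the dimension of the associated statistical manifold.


The dimension of a statistical manifold equals the number of free
(independent) real parameters of the model. For a product of independent
blocks the parameter counts add.
- normal (mu, sigma^2): 2.
- exponential (lambda): 1.
- Poisson (lambda): 1.
Total = 2 + 1 + 1 = 4.
1 parameter(s) fixed at known values: 4 - 1 = 3.
Dimension = 3

3


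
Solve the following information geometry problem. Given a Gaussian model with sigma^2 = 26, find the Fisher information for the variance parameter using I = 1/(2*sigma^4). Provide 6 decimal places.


Fisher information for variance: I(sigma^2) = 1/(2*sigma^4).
sigma^2 = 26, so sigma^4 = 676.
I = 1/(2*676) = 1/1352 = 0.000740

0.000740


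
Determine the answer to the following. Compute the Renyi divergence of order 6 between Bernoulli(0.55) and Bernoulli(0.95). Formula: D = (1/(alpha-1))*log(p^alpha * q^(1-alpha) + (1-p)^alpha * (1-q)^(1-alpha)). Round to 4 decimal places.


Renyi divergence of order alpha between Bernoulli distributions:
D = (1/(alpha-1))*log(p^alpha * q^(1-alpha) + (1-p)^alpha * (1-q)^(1-alpha)).
alpha = 6, p = 0.55, q = 0.95.
p^alpha * q^(1-alpha) = 0.55^6 * 0.95^-5 = 0.035773.
(1-p)^alpha * (1-q)^(1-alpha) = 0.45^6 * 0.05^-5 = 26572.05.
sum = 0.035773 + 26572.05 = 26572.085773.
D = (1/5)*log(26572.085773) = 2.0375

2.0375
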